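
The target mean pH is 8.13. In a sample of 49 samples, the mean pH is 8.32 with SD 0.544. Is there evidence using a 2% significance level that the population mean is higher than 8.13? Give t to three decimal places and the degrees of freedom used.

H0: μ = 8.13; H1: μ > 8.13 (one-sample t-test, right-tailed).
t = (x̄ − μ₀)/(s/√n) = (8.32 − 8.13)/(0.544/√49) = 2.445
df = n − 1 = 48
p-value = P(T ≥ 2.445) ≈ 0.009
Since p ≈ 0.009 < α = 0.02, reject H0; the evidence is statistically significant.

t = 2.445, df = 48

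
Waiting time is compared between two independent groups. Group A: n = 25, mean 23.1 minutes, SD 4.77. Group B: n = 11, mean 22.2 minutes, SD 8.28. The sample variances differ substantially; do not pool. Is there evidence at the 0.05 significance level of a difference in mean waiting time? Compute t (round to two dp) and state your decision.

t = 0.34; fail to reject H0

Let group 1 = group A, group 2 = group B. H0: μ_1 = μ_2; H1: μ_1 ≠ μ_2 (Welch's two-sample t-test, two-sided).
t = (x̄_1 − x̄_2)/√(s_1²/n_1 + s_2²/n_2) = (23.1 − 22.2)/√(4.77²/25 + 8.28²/11) = 0.34
Welch–Satterthwaite df ≈ 13.02
Two-sided p-value ≈ 0.7417
Since p ≈ 0.7417 > α = 0.05, fail to reject H0; the data do not provide sufficient evidence against H0.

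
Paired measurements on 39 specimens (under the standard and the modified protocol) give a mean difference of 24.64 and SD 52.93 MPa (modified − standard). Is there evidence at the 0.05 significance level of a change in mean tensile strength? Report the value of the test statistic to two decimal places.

H0: μ_d = 0; H1: μ_d ≠ 0 (paired t-test on the differences, two-sided).
t = d̄/(s_d/√n) = 24.64/(52.93/√39) = 2.91
df = n − 1 = 38
Two-sided p-value ≈ 0.006
Since p ≈ 0.006 < α = 0.05, reject H0; the evidence is statistically significant.

2.91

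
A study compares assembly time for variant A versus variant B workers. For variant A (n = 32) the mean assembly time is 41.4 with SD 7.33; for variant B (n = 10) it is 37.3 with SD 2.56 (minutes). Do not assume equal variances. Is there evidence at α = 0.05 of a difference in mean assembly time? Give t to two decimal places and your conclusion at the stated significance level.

t = 2.68; reject H0

Let group 1 = variant A, group 2 = variant B. H0: μ_1 = μ_2; H1: μ_1 ≠ μ_2 (Welch's two-sample t-test, two-sided).
t = (x̄_1 − x̄_2)/√(s_1²/n_1 + s_2²/n_2) = (41.4 − 37.3)/√(7.33²/32 + 2.56²/10) = 2.68
Welch–Satterthwaite df ≈ 39.30
Two-sided p-value ≈ 0.011
Since p ≈ 0.011 < α = 0.05, reject H0; the data support H1.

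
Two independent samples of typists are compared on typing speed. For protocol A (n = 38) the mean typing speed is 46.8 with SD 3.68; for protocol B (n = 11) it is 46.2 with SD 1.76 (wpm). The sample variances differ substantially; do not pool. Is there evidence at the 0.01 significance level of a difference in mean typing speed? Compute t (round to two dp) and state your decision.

t = 0.75; fail to reject H0

Let group 1 = protocol A, group 2 = protocol B. H0: μ_1 = μ_2; H1: μ_1 ≠ μ_2 (Welch's two-sample t-test, two-sided).
t = (x̄_1 − x̄_2)/√(s_1²/n_1 + s_2²/n_2) = (46.8 − 46.2)/√(3.68²/38 + 1.76²/11) = 0.75
Welch–Satterthwaite df ≈ 35.82
Two-sided p-value ≈ 0.457
Since p ≈ 0.457 > α = 0.01, fail to reject H0; the evidence is not statistically significant.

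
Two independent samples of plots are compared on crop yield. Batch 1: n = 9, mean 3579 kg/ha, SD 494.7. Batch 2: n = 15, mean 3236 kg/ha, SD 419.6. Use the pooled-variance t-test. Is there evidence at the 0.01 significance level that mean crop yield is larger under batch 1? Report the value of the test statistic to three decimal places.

1.814

Let group 1 = batch 1, group 2 = batch 2. H0: μ_1 = μ_2; H1: μ_1 > μ_2 (two-sample pooled-variance t-test, right-tailed).
s_p² = [(9−1)·494.7² + (15−1)·419.6²]/(9+15−2) = 201033
t = (3579 − 3236)/√[201033·(1/9 + 1/15)] = 1.814
df = n₁ + n₂ − 2 = 22
p-value = P(T ≥ 1.814) ≈ 0.042
Since p ≈ 0.042 > α = 0.01, fail to reject H0; the data do not provide sufficient evidence against H0.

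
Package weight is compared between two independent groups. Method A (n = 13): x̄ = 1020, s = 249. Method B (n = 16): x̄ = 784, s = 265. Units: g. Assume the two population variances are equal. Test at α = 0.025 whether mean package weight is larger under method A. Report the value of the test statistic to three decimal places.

2.450

Let group 1 = method A, group 2 = method B. H0: μ_1 = μ_2; H1: μ_1 > μ_2 (two-sample pooled-variance t-test, right-tailed).
s_p² = [(13−1)·249² + (16−1)·265²]/(13+16−2) = 66569.9
t = (1020 − 784)/√[66569.9·(1/13 + 1/16)] = 2.450
df = n₁ + n₂ − 2 = 27
p-value = P(T ≥ 2.450) ≈ 0.0105
Since p ≈ 0.0105 < α = 0.025, reject H0; the evidence is statistically significant.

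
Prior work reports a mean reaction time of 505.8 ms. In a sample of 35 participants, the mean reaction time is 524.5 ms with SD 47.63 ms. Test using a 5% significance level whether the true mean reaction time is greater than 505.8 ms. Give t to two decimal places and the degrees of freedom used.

t = 2.32, df = 34

H0: μ = 505.8; H1: μ > 505.8 (one-sample t-test, right-tailed).
t = (x̄ − μ₀)/(s/√n) = (524.5 − 505.8)/(47.63/√35) = 2.32
df = n − 1 = 34
p-value = P(T ≥ 2.32) ≈ 0.0132
Since p ≈ 0.0132 < α = 0.05, reject H0; the evidence is statistically significant.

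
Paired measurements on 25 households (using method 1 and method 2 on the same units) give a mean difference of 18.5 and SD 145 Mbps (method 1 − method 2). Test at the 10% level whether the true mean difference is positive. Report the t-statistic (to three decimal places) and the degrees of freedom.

t = 0.638, df = 24

H0: μ_d = 0; H1: μ_d > 0 (paired t-test on the differences, right-tailed).
t = d̄/(s_d/√n) = 18.5/(145/√25) = 0.638
df = n − 1 = 24
p-value = P(T ≥ 0.638) ≈ 0.265
Since p ≈ 0.265 > α = 0.1, fail to reject H0; the data do not provide sufficient evidence against H0.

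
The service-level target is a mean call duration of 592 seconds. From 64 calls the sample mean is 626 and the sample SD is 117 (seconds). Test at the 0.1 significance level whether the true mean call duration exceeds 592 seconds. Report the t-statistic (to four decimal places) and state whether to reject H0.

H0: μ = 592; H1: μ > 592 (one-sample t-test, right-tailed).
t = (x̄ − μ₀)/(s/√n) = (626 − 592)/(117/√64) = 2.3248
df = n − 1 = 63
p-value = P(T ≥ 2.3248) ≈ 0.0117
Since p ≈ 0.0117 < α = 0.1, reject H0; the data support H1.

t = 2.3248; reject H0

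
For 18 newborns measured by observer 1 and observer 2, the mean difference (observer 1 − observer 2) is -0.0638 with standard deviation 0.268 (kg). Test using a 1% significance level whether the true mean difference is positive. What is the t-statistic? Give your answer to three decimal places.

-1.010

H0: μ_d = 0; H1: μ_d > 0 (paired t-test on the differences, right-tailed).
t = d̄/(s_d/√n) = -0.0638/(0.268/√18) = -1.010
df = n − 1 = 17
p-value = P(T ≥ -1.010) ≈ 0.837
Since p ≈ 0.837 > α = 0.01, fail to reject H0; the data do not provide sufficient evidence against H0.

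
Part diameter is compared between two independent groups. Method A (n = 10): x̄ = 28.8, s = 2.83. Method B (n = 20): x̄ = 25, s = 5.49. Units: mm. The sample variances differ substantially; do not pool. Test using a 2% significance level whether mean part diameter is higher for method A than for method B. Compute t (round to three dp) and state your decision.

Let group 1 = method A, group 2 = method B. H0: μ_1 = μ_2; H1: μ_1 > μ_2 (Welch's two-sample t-test, right-tailed).
t = (x̄_1 − x̄_2)/√(s_1²/n_1 + s_2²/n_2) = (28.8 − 25)/√(2.83²/10 + 5.49²/20) = 2.501
Welch–Satterthwaite df ≈ 27.92
p-value = P(T ≥ 2.501) ≈ 0.0093
Since p ≈ 0.0093 < α = 0.02, reject H0; the data support H1.

t = 2.501; reject H0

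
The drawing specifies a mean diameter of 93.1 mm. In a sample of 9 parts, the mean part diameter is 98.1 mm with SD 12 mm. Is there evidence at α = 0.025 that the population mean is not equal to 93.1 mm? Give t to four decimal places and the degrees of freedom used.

t = 1.2500, df = 8

H0: μ = 93.1; H1: μ ≠ 93.1 (one-sample t-test, two-sided).
t = (x̄ − μ₀)/(s/√n) = (98.1 − 93.1)/(12/√9) = 1.2500
df = n − 1 = 8
Two-sided p-value ≈ 0.247
Since p ≈ 0.247 > α = 0.025, fail to reject H0; the evidence is not statistically significant.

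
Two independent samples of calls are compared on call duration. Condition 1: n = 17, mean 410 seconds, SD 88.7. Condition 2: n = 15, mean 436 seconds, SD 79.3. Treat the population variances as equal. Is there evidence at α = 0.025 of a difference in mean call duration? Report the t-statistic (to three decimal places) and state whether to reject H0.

t = -0.869; fail to reject H0

Let group 1 = condition 1, group 2 = condition 2. H0: μ_1 = μ_2; H1: μ_1 ≠ μ_2 (two-sample pooled-variance t-test, two-sided).
s_p² = [(17−1)·88.7² + (15−1)·79.3²]/(17+15−2) = 7130.73
t = (410 − 436)/√[7130.73·(1/17 + 1/15)] = -0.869
df = n₁ + n₂ − 2 = 30
Two-sided p-value ≈ 0.392
Since p ≈ 0.392 > α = 0.025, fail to reject H0; the data do not provide sufficient evidence against H0.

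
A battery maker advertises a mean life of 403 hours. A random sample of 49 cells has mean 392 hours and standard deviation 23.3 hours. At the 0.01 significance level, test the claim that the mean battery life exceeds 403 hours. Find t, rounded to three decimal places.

-3.305

H0: μ = 403; H1: μ > 403 (one-sample t-test, right-tailed).
t = (x̄ − μ₀)/(s/√n) = (392 − 403)/(23.3/√49) = -3.305
df = n − 1 = 48
p-value = P(T ≥ -3.305) ≈ 0.9991
Since p ≈ 0.9991 > α = 0.01, fail to reject H0; the data do not provide sufficient evidence against H0.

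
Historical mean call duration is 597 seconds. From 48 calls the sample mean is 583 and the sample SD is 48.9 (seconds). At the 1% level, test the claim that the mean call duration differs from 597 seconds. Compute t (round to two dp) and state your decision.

H0: μ = 597; H1: μ ≠ 597 (one-sample t-test, two-sided).
t = (x̄ − μ₀)/(s/√n) = (583 − 597)/(48.9/√48) = -1.98
df = n − 1 = 47
Two-sided p-value ≈ 0.053
Since p ≈ 0.053 > α = 0.01, fail to reject H0; the evidence is not statistically significant.

t = -1.98; fail to reject H0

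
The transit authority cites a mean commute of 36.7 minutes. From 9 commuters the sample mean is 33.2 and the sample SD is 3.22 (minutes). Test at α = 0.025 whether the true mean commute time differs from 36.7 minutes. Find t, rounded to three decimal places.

H0: μ = 36.7; H1: μ ≠ 36.7 (one-sample t-test, two-sided).
t = (x̄ − μ₀)/(s/√n) = (33.2 − 36.7)/(3.22/√9) = -3.261
df = n − 1 = 8
Two-sided p-value ≈ 0.0115
Since p ≈ 0.0115 < α = 0.025, reject H0; the evidence is statistically significant.

-3.261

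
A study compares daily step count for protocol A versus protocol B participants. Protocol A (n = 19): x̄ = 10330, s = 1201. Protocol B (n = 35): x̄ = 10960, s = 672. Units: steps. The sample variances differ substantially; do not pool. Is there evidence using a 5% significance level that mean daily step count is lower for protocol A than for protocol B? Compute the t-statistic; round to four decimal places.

Let group 1 = protocol A, group 2 = protocol B. H0: μ_1 = μ_2; H1: μ_1 < μ_2 (Welch's two-sample t-test, left-tailed).
t = (x̄_1 − x̄_2)/√(s_1²/n_1 + s_2²/n_2) = (10330 − 10960)/√(1201²/19 + 672²/35) = -2.1139
Welch–Satterthwaite df ≈ 24.27
p-value = P(T ≤ -2.1139) ≈ 0.0225
Since p ≈ 0.0225 < α = 0.05, reject H0; the data support H1.

-2.1139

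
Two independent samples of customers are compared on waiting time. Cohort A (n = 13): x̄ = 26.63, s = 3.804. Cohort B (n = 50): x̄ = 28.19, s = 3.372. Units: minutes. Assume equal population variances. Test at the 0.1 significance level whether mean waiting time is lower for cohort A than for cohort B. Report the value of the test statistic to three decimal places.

-1.448

Let group 1 = cohort A, group 2 = cohort B. H0: μ_1 = μ_2; H1: μ_1 < μ_2 (two-sample pooled-variance t-test, left-tailed).
s_p² = [(13−1)·3.804² + (50−1)·3.372²]/(13+50−2) = 11.9802
t = (26.63 − 28.19)/√[11.9802·(1/13 + 1/50)] = -1.448
df = n₁ + n₂ − 2 = 61
p-value = P(T ≤ -1.448) ≈ 0.0764
Since p ≈ 0.0764 < α = 0.1, reject H0; the evidence is statistically significant.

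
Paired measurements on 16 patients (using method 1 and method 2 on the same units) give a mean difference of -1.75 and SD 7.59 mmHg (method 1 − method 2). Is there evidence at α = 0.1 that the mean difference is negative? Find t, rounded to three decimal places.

-0.922

H0: μ_d = 0; H1: μ_d < 0 (paired t-test on the differences, left-tailed).
t = d̄/(s_d/√n) = -1.75/(7.59/√16) = -0.922
df = n − 1 = 15
p-value = P(T ≤ -0.922) ≈ 0.185
Since p ≈ 0.185 > α = 0.1, fail to reject H0; the evidence is not statistically significant.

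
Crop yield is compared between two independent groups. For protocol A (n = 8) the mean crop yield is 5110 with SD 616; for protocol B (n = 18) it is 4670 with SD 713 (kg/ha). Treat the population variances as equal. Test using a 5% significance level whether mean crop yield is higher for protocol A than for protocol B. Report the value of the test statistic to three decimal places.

1.509

Let group 1 = protocol A, group 2 = protocol B. H0: μ_1 = μ_2; H1: μ_1 > μ_2 (two-sample pooled-variance t-test, right-tailed).
s_p² = [(8−1)·616² + (18−1)·713²]/(8+18−2) = 470769
t = (5110 − 4670)/√[470769·(1/8 + 1/18)] = 1.509
df = n₁ + n₂ − 2 = 24
p-value = P(T ≥ 1.509) ≈ 0.072
Since p ≈ 0.072 > α = 0.05, fail to reject H0; the data do not provide sufficient evidence against H0.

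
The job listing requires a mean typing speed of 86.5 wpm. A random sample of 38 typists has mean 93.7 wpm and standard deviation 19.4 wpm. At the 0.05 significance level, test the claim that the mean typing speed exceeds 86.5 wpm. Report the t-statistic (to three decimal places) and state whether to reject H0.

t = 2.288; reject H0

H0: μ = 86.5; H1: μ > 86.5 (one-sample t-test, right-tailed).
t = (x̄ − μ₀)/(s/√n) = (93.7 − 86.5)/(19.4/√38) = 2.288
df = n − 1 = 37
p-value = P(T ≥ 2.288) ≈ 0.014
Since p ≈ 0.014 < α = 0.05, reject H0; the data support H1.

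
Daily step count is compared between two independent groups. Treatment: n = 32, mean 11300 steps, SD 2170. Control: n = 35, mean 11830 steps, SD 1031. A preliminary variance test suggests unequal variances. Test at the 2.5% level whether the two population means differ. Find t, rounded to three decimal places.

Let group 1 = treatment, group 2 = control. H0: μ_1 = μ_2; H1: μ_1 ≠ μ_2 (Welch's two-sample t-test, two-sided).
t = (x̄_1 − x̄_2)/√(s_1²/n_1 + s_2²/n_2) = (11300 − 11830)/√(2170²/32 + 1031²/35) = -1.258
Welch–Satterthwaite df ≈ 43.43
Two-sided p-value ≈ 0.2151
Since p ≈ 0.2151 > α = 0.025, fail to reject H0; the data do not provide sufficient evidence against H0.

-1.258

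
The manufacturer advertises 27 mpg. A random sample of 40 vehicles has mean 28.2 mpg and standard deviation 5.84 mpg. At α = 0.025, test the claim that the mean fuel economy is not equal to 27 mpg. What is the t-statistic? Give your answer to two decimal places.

H0: μ = 27; H1: μ ≠ 27 (one-sample t-test, two-sided).
t = (x̄ − μ₀)/(s/√n) = (28.2 − 27)/(5.84/√40) = 1.30
df = n − 1 = 39
Two-sided p-value ≈ 0.2014
Since p ≈ 0.2014 > α = 0.025, fail to reject H0; the evidence is not statistically significant.

1.30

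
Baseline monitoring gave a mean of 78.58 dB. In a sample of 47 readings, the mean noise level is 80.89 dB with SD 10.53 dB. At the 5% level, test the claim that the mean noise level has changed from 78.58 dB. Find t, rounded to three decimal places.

H0: μ = 78.58; H1: μ ≠ 78.58 (one-sample t-test, two-sided).
t = (x̄ − μ₀)/(s/√n) = (80.89 − 78.58)/(10.53/√47) = 1.504
df = n − 1 = 46
Two-sided p-value ≈ 0.1394
Since p ≈ 0.1394 > α = 0.05, fail to reject H0; the data do not provide sufficient evidence against H0.

1.504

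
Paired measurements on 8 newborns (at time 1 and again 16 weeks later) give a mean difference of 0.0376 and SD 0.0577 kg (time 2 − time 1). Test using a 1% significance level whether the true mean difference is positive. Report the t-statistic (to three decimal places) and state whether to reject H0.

H0: μ_d = 0; H1: μ_d > 0 (paired t-test on the differences, right-tailed).
t = d̄/(s_d/√n) = 0.0376/(0.0577/√8) = 1.843
df = n − 1 = 7
p-value = P(T ≥ 1.843) ≈ 0.054
Since p ≈ 0.054 > α = 0.01, fail to reject H0; the data do not provide sufficient evidence against H0.

t = 1.843; fail to reject H0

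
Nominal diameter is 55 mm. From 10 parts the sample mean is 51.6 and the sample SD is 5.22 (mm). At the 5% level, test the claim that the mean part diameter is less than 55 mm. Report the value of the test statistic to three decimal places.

-2.060

H0: μ = 55; H1: μ < 55 (one-sample t-test, left-tailed).
t = (x̄ − μ₀)/(s/√n) = (51.6 − 55)/(5.22/√10) = -2.060
df = n − 1 = 9
p-value = P(T ≤ -2.060) ≈ 0.0348
Since p ≈ 0.0348 < α = 0.05, reject H0; the data support H1.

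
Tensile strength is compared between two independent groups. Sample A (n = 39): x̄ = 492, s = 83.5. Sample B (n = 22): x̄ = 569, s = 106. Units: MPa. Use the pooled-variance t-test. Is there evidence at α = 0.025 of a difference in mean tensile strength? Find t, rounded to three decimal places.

Let group 1 = sample A, group 2 = sample B. H0: μ_1 = μ_2; H1: μ_1 ≠ μ_2 (two-sample pooled-variance t-test, two-sided).
s_p² = [(39−1)·83.5² + (22−1)·106²]/(39+22−2) = 8489.86
t = (492 − 569)/√[8489.86·(1/39 + 1/22)] = -3.134
df = n₁ + n₂ − 2 = 59
Two-sided p-value ≈ 0.003
Since p ≈ 0.003 < α = 0.025, reject H0; the data support H1.

-3.134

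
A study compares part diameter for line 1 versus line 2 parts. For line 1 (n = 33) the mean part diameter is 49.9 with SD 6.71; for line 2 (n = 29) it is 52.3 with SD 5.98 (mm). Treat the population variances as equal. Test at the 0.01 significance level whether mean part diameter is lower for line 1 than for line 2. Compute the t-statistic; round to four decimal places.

Let group 1 = line 1, group 2 = line 2. H0: μ_1 = μ_2; H1: μ_1 < μ_2 (two-sample pooled-variance t-test, left-tailed).
s_p² = [(33−1)·6.71² + (29−1)·5.98²]/(33+29−2) = 40.701
t = (49.9 − 52.3)/√[40.701·(1/33 + 1/29)] = -1.4780
df = n₁ + n₂ − 2 = 60
p-value = P(T ≤ -1.4780) ≈ 0.0723
Since p ≈ 0.0723 > α = 0.01, fail to reject H0; the data do not provide sufficient evidence against H0.

-1.4780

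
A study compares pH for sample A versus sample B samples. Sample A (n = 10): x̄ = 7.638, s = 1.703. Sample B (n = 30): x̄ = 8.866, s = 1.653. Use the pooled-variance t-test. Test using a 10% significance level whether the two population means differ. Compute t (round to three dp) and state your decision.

Let group 1 = sample A, group 2 = sample B. H0: μ_1 = μ_2; H1: μ_1 ≠ μ_2 (two-sample pooled-variance t-test, two-sided).
s_p² = [(10−1)·1.703² + (30−1)·1.653²]/(10+30−2) = 2.77215
t = (7.638 − 8.866)/√[2.77215·(1/10 + 1/30)] = -2.020
df = n₁ + n₂ − 2 = 38
Two-sided p-value ≈ 0.050
Since p ≈ 0.050 < α = 0.1, reject H0; the data support H1.

t = -2.020; reject H0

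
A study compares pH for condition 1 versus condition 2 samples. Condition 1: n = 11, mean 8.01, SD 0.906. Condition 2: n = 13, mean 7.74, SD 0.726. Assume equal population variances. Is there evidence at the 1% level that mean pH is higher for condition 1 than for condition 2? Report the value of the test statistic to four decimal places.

Let group 1 = condition 1, group 2 = condition 2. H0: μ_1 = μ_2; H1: μ_1 > μ_2 (two-sample pooled-variance t-test, right-tailed).
s_p² = [(11−1)·0.906² + (13−1)·0.726²]/(11+13−2) = 0.660603
t = (8.01 − 7.74)/√[0.660603·(1/11 + 1/13)] = 0.8109
df = n₁ + n₂ − 2 = 22
p-value = P(T ≥ 0.8109) ≈ 0.2131
Since p ≈ 0.2131 > α = 0.01, fail to reject H0; the evidence is not statistically significant.

0.8109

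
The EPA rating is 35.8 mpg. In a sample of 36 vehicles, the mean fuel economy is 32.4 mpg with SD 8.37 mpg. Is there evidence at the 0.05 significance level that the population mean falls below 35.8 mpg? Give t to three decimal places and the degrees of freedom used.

H0: μ = 35.8; H1: μ < 35.8 (one-sample t-test, left-tailed).
t = (x̄ − μ₀)/(s/√n) = (32.4 − 35.8)/(8.37/√36) = -2.437
df = n − 1 = 35
p-value = P(T ≤ -2.437) ≈ 0.010
Since p ≈ 0.010 < α = 0.05, reject H0; the evidence is statistically significant.

t = -2.437, df = 35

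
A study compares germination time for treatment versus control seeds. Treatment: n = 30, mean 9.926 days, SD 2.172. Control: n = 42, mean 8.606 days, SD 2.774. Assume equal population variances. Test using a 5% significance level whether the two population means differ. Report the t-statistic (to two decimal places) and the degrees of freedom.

t = 2.17, df = 70

Let group 1 = treatment, group 2 = control. H0: μ_1 = μ_2; H1: μ_1 ≠ μ_2 (two-sample pooled-variance t-test, two-sided).
s_p² = [(30−1)·2.172² + (42−1)·2.774²]/(30+42−2) = 6.46154
t = (9.926 − 8.606)/√[6.46154·(1/30 + 1/42)] = 2.17
df = n₁ + n₂ − 2 = 70
Two-sided p-value ≈ 0.033
Since p ≈ 0.033 < α = 0.05, reject H0; the evidence is statistically significant.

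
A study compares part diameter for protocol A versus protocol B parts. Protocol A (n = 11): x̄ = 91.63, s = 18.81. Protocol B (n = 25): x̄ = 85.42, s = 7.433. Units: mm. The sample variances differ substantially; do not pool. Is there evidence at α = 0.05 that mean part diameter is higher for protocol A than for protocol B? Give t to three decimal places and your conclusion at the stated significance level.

Let group 1 = protocol A, group 2 = protocol B. H0: μ_1 = μ_2; H1: μ_1 > μ_2 (Welch's two-sample t-test, right-tailed).
t = (x̄_1 − x̄_2)/√(s_1²/n_1 + s_2²/n_2) = (91.63 − 85.42)/√(18.81²/11 + 7.433²/25) = 1.059
Welch–Satterthwaite df ≈ 11.40
p-value = P(T ≥ 1.059) ≈ 0.156
Since p ≈ 0.156 > α = 0.05, fail to reject H0; the evidence is not statistically significant.

t = 1.059; fail to reject H0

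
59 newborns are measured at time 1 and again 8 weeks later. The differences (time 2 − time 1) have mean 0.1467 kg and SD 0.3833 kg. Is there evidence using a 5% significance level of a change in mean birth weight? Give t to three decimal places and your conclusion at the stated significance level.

t = 2.940; reject H0

H0: μ_d = 0; H1: μ_d ≠ 0 (paired t-test on the differences, two-sided).
t = d̄/(s_d/√n) = 0.1467/(0.3833/√59) = 2.940
df = n − 1 = 58
Two-sided p-value ≈ 0.0047
Since p ≈ 0.0047 < α = 0.05, reject H0; the data support H1.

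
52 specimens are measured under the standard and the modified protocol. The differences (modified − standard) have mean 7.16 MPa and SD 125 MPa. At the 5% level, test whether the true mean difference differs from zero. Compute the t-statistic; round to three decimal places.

H0: μ_d = 0; H1: μ_d ≠ 0 (paired t-test on the differences, two-sided).
t = d̄/(s_d/√n) = 7.16/(125/√52) = 0.413
df = n − 1 = 51
Two-sided p-value ≈ 0.6813
Since p ≈ 0.6813 > α = 0.05, fail to reject H0; the data do not provide sufficient evidence against H0.

0.413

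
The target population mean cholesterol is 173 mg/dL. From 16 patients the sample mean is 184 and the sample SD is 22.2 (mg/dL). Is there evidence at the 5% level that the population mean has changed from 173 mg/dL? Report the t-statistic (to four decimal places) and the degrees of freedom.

t = 1.9820, df = 15

H0: μ = 173; H1: μ ≠ 173 (one-sample t-test, two-sided).
t = (x̄ − μ₀)/(s/√n) = (184 − 173)/(22.2/√16) = 1.9820
df = n − 1 = 15
Two-sided p-value ≈ 0.0661
Since p ≈ 0.0661 > α = 0.05, fail to reject H0; the evidence is not statistically significant.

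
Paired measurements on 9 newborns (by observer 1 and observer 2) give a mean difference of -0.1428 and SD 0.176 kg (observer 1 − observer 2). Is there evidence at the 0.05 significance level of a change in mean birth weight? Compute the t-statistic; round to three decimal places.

H0: μ_d = 0; H1: μ_d ≠ 0 (paired t-test on the differences, two-sided).
t = d̄/(s_d/√n) = -0.1428/(0.176/√9) = -2.434
df = n − 1 = 8
Two-sided p-value ≈ 0.041
Since p ≈ 0.041 < α = 0.05, reject H0; the evidence is statistically significant.

-2.434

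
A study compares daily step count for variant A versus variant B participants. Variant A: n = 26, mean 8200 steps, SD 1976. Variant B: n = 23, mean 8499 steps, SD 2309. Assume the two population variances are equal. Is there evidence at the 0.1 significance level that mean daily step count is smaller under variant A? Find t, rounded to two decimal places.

-0.49

Let group 1 = variant A, group 2 = variant B. H0: μ_1 = μ_2; H1: μ_1 < μ_2 (two-sample pooled-variance t-test, left-tailed).
s_p² = [(26−1)·1976² + (23−1)·2309²]/(26+23−2) = 4572490
t = (8200 − 8499)/√[4572490·(1/26 + 1/23)] = -0.49
df = n₁ + n₂ − 2 = 47
p-value = P(T ≤ -0.49) ≈ 0.3137
Since p ≈ 0.3137 > α = 0.1, fail to reject H0; the evidence is not statistically significant.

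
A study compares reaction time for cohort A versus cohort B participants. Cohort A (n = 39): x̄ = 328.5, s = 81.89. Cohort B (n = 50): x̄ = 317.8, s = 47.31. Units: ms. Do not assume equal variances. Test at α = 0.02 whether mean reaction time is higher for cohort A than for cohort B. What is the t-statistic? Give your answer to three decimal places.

Let group 1 = cohort A, group 2 = cohort B. H0: μ_1 = μ_2; H1: μ_1 > μ_2 (Welch's two-sample t-test, right-tailed).
t = (x̄_1 − x̄_2)/√(s_1²/n_1 + s_2²/n_2) = (328.5 − 317.8)/√(81.89²/39 + 47.31²/50) = 0.727
Welch–Satterthwaite df ≈ 57.35
p-value = P(T ≥ 0.727) ≈ 0.235
Since p ≈ 0.235 > α = 0.02, fail to reject H0; the data do not provide sufficient evidence against H0.

0.727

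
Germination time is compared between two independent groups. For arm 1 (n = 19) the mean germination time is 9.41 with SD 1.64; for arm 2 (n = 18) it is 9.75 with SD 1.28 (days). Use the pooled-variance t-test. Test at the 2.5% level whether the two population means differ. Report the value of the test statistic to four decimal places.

-0.7003

Let group 1 = arm 1, group 2 = arm 2. H0: μ_1 = μ_2; H1: μ_1 ≠ μ_2 (two-sample pooled-variance t-test, two-sided).
s_p² = [(19−1)·1.64² + (18−1)·1.28²]/(19+18−2) = 2.17902
t = (9.41 − 9.75)/√[2.17902·(1/19 + 1/18)] = -0.7003
df = n₁ + n₂ − 2 = 35
Two-sided p-value ≈ 0.488
Since p ≈ 0.488 > α = 0.025, fail to reject H0; the evidence is not statistically significant.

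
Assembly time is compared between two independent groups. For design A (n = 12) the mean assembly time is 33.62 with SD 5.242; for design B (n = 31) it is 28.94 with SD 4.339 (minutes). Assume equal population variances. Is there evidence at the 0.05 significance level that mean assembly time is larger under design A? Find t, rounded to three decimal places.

2.993

Let group 1 = design A, group 2 = design B. H0: μ_1 = μ_2; H1: μ_1 > μ_2 (two-sample pooled-variance t-test, right-tailed).
s_p² = [(12−1)·5.242² + (31−1)·4.339²]/(12+31−2) = 21.1481
t = (33.62 − 28.94)/√[21.1481·(1/12 + 1/31)] = 2.993
df = n₁ + n₂ − 2 = 41
p-value = P(T ≥ 2.993) ≈ 0.002
Since p ≈ 0.002 < α = 0.05, reject H0; the data support H1.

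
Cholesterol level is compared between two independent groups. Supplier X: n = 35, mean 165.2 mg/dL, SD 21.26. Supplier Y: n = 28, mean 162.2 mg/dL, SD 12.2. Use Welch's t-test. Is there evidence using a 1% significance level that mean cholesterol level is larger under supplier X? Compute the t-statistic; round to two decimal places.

0.70

Let group 1 = supplier X, group 2 = supplier Y. H0: μ_1 = μ_2; H1: μ_1 > μ_2 (Welch's two-sample t-test, right-tailed).
t = (x̄_1 − x̄_2)/√(s_1²/n_1 + s_2²/n_2) = (165.2 − 162.2)/√(21.26²/35 + 12.2²/28) = 0.70
Welch–Satterthwaite df ≈ 55.84
p-value = P(T ≥ 0.70) ≈ 0.243
Since p ≈ 0.243 > α = 0.01, fail to reject H0; the data do not provide sufficient evidence against H0.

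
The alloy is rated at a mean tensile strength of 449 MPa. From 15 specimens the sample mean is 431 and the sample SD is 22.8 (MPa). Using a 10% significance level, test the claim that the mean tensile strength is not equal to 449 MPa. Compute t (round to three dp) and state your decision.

t = -3.058; reject H0

H0: μ = 449; H1: μ ≠ 449 (one-sample t-test, two-sided).
t = (x̄ − μ₀)/(s/√n) = (431 − 449)/(22.8/√15) = -3.058
df = n − 1 = 14
Two-sided p-value ≈ 0.009
Since p ≈ 0.009 < α = 0.1, reject H0; the evidence is statistically significant.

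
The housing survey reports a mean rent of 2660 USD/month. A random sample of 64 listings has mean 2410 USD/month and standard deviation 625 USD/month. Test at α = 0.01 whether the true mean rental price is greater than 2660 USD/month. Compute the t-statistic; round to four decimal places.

H0: μ = 2660; H1: μ > 2660 (one-sample t-test, right-tailed).
t = (x̄ − μ₀)/(s/√n) = (2410 − 2660)/(625/√64) = -3.2000
df = n − 1 = 63
p-value = P(T ≥ -3.2000) ≈ 0.9989
Since p ≈ 0.9989 > α = 0.01, fail to reject H0; the data do not provide sufficient evidence against H0.

-3.2000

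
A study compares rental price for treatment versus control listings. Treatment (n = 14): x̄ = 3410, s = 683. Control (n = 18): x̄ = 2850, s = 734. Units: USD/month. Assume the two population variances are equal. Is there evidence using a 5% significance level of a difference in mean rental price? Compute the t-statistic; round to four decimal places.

Let group 1 = treatment, group 2 = control. H0: μ_1 = μ_2; H1: μ_1 ≠ μ_2 (two-sample pooled-variance t-test, two-sided).
s_p² = [(14−1)·683² + (18−1)·734²]/(14+18−2) = 507440
t = (3410 − 2850)/√[507440·(1/14 + 1/18)] = 2.2061
df = n₁ + n₂ − 2 = 30
Two-sided p-value ≈ 0.0352
Since p ≈ 0.0352 < α = 0.05, reject H0; the evidence is statistically significant.

2.2061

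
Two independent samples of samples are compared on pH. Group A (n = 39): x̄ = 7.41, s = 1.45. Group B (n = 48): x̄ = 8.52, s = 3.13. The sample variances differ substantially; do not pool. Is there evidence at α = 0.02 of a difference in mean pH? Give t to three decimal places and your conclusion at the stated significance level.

Let group 1 = group A, group 2 = group B. H0: μ_1 = μ_2; H1: μ_1 ≠ μ_2 (Welch's two-sample t-test, two-sided).
t = (x̄_1 − x̄_2)/√(s_1²/n_1 + s_2²/n_2) = (7.41 − 8.52)/√(1.45²/39 + 3.13²/48) = -2.185
Welch–Satterthwaite df ≈ 69.14
Two-sided p-value ≈ 0.0323
Since p ≈ 0.0323 > α = 0.02, fail to reject H0; the evidence is not statistically significant.

t = -2.185; fail to reject H0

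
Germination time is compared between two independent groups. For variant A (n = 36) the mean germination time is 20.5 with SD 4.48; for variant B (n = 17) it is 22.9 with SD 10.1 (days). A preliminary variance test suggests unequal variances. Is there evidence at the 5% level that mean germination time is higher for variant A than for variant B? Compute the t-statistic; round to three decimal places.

Let group 1 = variant A, group 2 = variant B. H0: μ_1 = μ_2; H1: μ_1 > μ_2 (Welch's two-sample t-test, right-tailed).
t = (x̄_1 − x̄_2)/√(s_1²/n_1 + s_2²/n_2) = (20.5 − 22.9)/√(4.48²/36 + 10.1²/17) = -0.937
Welch–Satterthwaite df ≈ 19.04
p-value = P(T ≥ -0.937) ≈ 0.8198
Since p ≈ 0.8198 > α = 0.05, fail to reject H0; the evidence is not statistically significant.

-0.937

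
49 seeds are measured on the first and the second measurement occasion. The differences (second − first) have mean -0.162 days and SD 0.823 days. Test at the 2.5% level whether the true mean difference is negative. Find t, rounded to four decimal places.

-1.3779

H0: μ_d = 0; H1: μ_d < 0 (paired t-test on the differences, left-tailed).
t = d̄/(s_d/√n) = -0.162/(0.823/√49) = -1.3779
df = n − 1 = 48
p-value = P(T ≤ -1.3779) ≈ 0.087
Since p ≈ 0.087 > α = 0.025, fail to reject H0; the data do not provide sufficient evidence against H0.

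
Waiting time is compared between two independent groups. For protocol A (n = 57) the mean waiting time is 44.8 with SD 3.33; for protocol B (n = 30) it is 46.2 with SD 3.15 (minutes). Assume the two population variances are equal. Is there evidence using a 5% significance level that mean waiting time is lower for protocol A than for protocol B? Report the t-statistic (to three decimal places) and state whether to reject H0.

Let group 1 = protocol A, group 2 = protocol B. H0: μ_1 = μ_2; H1: μ_1 < μ_2 (two-sample pooled-variance t-test, left-tailed).
s_p² = [(57−1)·3.33² + (30−1)·3.15²]/(57+30−2) = 10.691
t = (44.8 − 46.2)/√[10.691·(1/57 + 1/30)] = -1.898
df = n₁ + n₂ − 2 = 85
p-value = P(T ≤ -1.898) ≈ 0.031
Since p ≈ 0.031 < α = 0.05, reject H0; the evidence is statistically significant.

t = -1.898; reject H0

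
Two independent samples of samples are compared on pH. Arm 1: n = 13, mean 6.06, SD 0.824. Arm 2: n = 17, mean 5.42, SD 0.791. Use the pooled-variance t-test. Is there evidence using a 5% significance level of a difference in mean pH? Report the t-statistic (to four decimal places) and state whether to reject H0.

Let group 1 = arm 1, group 2 = arm 2. H0: μ_1 = μ_2; H1: μ_1 ≠ μ_2 (two-sample pooled-variance t-test, two-sided).
s_p² = [(13−1)·0.824² + (17−1)·0.791²]/(13+17−2) = 0.648522
t = (6.06 − 5.42)/√[0.648522·(1/13 + 1/17)] = 2.1570
df = n₁ + n₂ − 2 = 28
Two-sided p-value ≈ 0.040
Since p ≈ 0.040 < α = 0.05, reject H0; the evidence is statistically significant.

t = 2.1570; reject H0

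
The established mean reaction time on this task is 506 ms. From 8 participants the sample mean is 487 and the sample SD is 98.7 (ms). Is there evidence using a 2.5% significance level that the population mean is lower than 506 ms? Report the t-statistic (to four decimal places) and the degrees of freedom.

H0: μ = 506; H1: μ < 506 (one-sample t-test, left-tailed).
t = (x̄ − μ₀)/(s/√n) = (487 − 506)/(98.7/√8) = -0.5445
df = n − 1 = 7
p-value = P(T ≤ -0.5445) ≈ 0.302
Since p ≈ 0.302 > α = 0.025, fail to reject H0; the evidence is not statistically significant.

t = -0.5445, df = 7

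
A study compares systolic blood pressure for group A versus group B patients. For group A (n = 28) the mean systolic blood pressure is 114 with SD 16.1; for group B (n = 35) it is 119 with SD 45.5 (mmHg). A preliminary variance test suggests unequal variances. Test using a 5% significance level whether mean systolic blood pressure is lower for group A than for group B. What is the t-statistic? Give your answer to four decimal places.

Let group 1 = group A, group 2 = group B. H0: μ_1 = μ_2; H1: μ_1 < μ_2 (Welch's two-sample t-test, left-tailed).
t = (x̄_1 − x̄_2)/√(s_1²/n_1 + s_2²/n_2) = (114 − 119)/√(16.1²/28 + 45.5²/35) = -0.6045
Welch–Satterthwaite df ≈ 44.11
p-value = P(T ≤ -0.6045) ≈ 0.2743
Since p ≈ 0.2743 > α = 0.05, fail to reject H0; the data do not provide sufficient evidence against H0.

-0.6045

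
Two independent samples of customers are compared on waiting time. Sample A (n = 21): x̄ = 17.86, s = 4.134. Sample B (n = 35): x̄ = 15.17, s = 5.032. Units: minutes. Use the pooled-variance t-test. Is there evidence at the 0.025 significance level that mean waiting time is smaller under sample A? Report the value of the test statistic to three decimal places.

Let group 1 = sample A, group 2 = sample B. H0: μ_1 = μ_2; H1: μ_1 < μ_2 (two-sample pooled-variance t-test, left-tailed).
s_p² = [(21−1)·4.134² + (35−1)·5.032²]/(21+35−2) = 22.2725
t = (17.86 − 15.17)/√[22.2725·(1/21 + 1/35)] = 2.065
df = n₁ + n₂ − 2 = 54
p-value = P(T ≤ 2.065) ≈ 0.9781
Since p ≈ 0.9781 > α = 0.025, fail to reject H0; the data do not provide sufficient evidence against H0.

2.065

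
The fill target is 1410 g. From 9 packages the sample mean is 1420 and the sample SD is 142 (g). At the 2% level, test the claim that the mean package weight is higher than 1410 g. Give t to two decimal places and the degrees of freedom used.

t = 0.21, df = 8

H0: μ = 1410; H1: μ > 1410 (one-sample t-test, right-tailed).
t = (x̄ − μ₀)/(s/√n) = (1420 − 1410)/(142/√9) = 0.21
df = n − 1 = 8
p-value = P(T ≥ 0.21) ≈ 0.4190
Since p ≈ 0.4190 > α = 0.02, fail to reject H0; the evidence is not statistically significant.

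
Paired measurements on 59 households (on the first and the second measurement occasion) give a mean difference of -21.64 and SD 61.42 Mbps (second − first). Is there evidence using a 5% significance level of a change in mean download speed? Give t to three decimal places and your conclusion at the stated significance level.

t = -2.706; reject H0

H0: μ_d = 0; H1: μ_d ≠ 0 (paired t-test on the differences, two-sided).
t = d̄/(s_d/√n) = -21.64/(61.42/√59) = -2.706
df = n − 1 = 58
Two-sided p-value ≈ 0.0089
Since p ≈ 0.0089 < α = 0.05, reject H0; the data support H1.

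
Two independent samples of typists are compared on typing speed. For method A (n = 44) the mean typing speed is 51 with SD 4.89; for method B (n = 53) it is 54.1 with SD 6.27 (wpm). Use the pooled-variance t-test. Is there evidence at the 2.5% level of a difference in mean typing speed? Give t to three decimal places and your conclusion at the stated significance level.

t = -2.673; reject H0

Let group 1 = method A, group 2 = method B. H0: μ_1 = μ_2; H1: μ_1 ≠ μ_2 (two-sample pooled-variance t-test, two-sided).
s_p² = [(44−1)·4.89² + (53−1)·6.27²]/(44+53−2) = 32.342
t = (51 − 54.1)/√[32.342·(1/44 + 1/53)] = -2.673
df = n₁ + n₂ − 2 = 95
Two-sided p-value ≈ 0.0089
Since p ≈ 0.0089 < α = 0.025, reject H0; the data support H1.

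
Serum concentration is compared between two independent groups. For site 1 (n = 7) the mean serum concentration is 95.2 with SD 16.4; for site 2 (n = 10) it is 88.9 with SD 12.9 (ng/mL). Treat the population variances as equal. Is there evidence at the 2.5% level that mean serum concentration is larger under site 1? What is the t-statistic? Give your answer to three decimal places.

0.888

Let group 1 = site 1, group 2 = site 2. H0: μ_1 = μ_2; H1: μ_1 > μ_2 (two-sample pooled-variance t-test, right-tailed).
s_p² = [(7−1)·16.4² + (10−1)·12.9²]/(7+10−2) = 207.43
t = (95.2 − 88.9)/√[207.43·(1/7 + 1/10)] = 0.888
df = n₁ + n₂ − 2 = 15
p-value = P(T ≥ 0.888) ≈ 0.1944
Since p ≈ 0.1944 > α = 0.025, fail to reject H0; the evidence is not statistically significant.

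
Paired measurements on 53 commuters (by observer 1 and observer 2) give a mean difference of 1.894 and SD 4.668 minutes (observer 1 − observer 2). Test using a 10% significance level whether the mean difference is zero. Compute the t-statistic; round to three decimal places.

H0: μ_d = 0; H1: μ_d ≠ 0 (paired t-test on the differences, two-sided).
t = d̄/(s_d/√n) = 1.894/(4.668/√53) = 2.954
df = n − 1 = 52
Two-sided p-value ≈ 0.005
Since p ≈ 0.005 < α = 0.1, reject H0; the evidence is statistically significant.

2.954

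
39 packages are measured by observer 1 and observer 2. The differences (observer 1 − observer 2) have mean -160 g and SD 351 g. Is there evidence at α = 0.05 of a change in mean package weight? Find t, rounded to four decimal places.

H0: μ_d = 0; H1: μ_d ≠ 0 (paired t-test on the differences, two-sided).
t = d̄/(s_d/√n) = -160/(351/√39) = -2.8467
df = n − 1 = 38
Two-sided p-value ≈ 0.007
Since p ≈ 0.007 < α = 0.05, reject H0; the data support H1.

-2.8467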